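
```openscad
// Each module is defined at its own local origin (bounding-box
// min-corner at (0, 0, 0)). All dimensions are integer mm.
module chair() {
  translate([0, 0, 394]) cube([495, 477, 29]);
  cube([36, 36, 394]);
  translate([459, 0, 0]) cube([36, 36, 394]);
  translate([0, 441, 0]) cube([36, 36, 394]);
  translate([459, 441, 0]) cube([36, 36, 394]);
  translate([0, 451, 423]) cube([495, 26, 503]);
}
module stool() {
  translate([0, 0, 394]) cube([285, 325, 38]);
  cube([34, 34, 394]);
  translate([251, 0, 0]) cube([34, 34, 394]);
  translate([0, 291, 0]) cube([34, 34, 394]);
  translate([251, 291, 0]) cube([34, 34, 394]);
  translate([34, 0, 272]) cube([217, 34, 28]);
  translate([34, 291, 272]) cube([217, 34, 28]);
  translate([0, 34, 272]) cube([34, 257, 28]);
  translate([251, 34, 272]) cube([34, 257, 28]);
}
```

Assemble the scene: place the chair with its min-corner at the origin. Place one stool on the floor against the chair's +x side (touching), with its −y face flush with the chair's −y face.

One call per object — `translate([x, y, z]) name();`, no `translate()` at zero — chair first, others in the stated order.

chair();
translate([495, 0, 0]) stool();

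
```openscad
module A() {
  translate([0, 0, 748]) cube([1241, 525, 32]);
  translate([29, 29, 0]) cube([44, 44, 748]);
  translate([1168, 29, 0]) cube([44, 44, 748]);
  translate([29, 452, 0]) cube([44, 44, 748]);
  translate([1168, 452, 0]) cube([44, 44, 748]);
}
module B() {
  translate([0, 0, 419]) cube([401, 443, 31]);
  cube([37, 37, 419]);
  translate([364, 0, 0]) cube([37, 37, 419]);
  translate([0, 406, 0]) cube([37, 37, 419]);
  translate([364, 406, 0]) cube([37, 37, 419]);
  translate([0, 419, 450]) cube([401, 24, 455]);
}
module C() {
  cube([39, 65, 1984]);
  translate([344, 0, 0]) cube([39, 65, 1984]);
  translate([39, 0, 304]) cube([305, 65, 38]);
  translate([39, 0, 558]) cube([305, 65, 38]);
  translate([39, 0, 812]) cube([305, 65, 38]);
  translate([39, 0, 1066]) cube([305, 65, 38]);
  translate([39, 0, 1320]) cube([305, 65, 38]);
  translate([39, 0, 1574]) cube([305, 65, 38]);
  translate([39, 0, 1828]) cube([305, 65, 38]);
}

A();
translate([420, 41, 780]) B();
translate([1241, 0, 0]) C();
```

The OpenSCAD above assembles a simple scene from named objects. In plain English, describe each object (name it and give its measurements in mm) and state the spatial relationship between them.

A is a table with a 1241×525 mm rectangular top, 32 mm thick, top surface at z = 780 mm, supported by four 44×44 mm square legs, each inset 29 mm from the nearest pair of top edges, running from the floor.

B is a chair. The seat is a 401×443×31 mm slab with its top at z = 450 mm, on four 37×37 mm corner legs (flush with the seat edges, standing on z = 0). A flat backrest 24 mm thick, 455 mm tall, spans the full seat width and rises from the seat top along its +y edge, rear face flush with the rear of the seat.

C is a wooden ladder with two side rails of 39×65 mm section and 1984 mm height, set 383 mm apart overall. Between them run 7 rectangular rungs (65 mm deep, 38 mm thick), front faces flush with the rails' −y face. The bottom of the first rung is 304 mm above the floor and each subsequent rung is 254 mm higher than the one below.

The chair is on top of the table, centred. The ladder is against the table's +x side, with their −y faces flush.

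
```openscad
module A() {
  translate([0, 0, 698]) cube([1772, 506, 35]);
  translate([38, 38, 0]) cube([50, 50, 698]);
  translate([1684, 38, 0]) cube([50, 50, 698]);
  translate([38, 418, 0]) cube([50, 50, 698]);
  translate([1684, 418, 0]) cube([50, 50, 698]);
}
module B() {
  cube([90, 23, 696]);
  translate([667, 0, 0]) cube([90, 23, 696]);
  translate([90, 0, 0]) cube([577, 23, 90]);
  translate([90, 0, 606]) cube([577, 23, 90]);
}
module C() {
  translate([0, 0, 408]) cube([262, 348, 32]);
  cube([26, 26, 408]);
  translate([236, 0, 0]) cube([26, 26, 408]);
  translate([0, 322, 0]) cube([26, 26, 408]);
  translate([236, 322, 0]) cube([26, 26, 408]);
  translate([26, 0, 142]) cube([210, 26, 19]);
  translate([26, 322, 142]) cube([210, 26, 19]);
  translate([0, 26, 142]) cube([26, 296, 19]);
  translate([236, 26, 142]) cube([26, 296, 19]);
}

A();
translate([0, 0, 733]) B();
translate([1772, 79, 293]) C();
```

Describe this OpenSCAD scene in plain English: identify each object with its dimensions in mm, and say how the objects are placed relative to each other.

A is a rectangular dining table. The top is 1772×506×35 mm with its upper surface at z = 733 mm. It stands on four 50×50 mm square legs, each inset 38 mm from the nearest pair of top edges, running from the floor to the underside of the top.

B is a picture frame with a 577×516 mm rectangular opening (x by z) and a uniform 90 mm border on every side. Frame depth is 23 mm along y. It is built from two vertical stiles running the full outside height and two horizontal rails spanning the gap between the stiles.

C is a four-legged stool. The seat is 262×348 mm, 32 mm thick, top at z = 440 mm. It stands on four square legs, each 26×26 mm in cross-section, from z = 0 to the seat underside, each flush with a corner of the seat. Four stretchers, 26 mm wide and 19 mm tall, connect adjacent legs with their undersides at z = 142 mm, each running between the inner faces of the legs it joins and aligned with the legs' outer faces on the other axis.

The picture frame is on top of the table. The stool is beside the table with their tops flush at z = 733.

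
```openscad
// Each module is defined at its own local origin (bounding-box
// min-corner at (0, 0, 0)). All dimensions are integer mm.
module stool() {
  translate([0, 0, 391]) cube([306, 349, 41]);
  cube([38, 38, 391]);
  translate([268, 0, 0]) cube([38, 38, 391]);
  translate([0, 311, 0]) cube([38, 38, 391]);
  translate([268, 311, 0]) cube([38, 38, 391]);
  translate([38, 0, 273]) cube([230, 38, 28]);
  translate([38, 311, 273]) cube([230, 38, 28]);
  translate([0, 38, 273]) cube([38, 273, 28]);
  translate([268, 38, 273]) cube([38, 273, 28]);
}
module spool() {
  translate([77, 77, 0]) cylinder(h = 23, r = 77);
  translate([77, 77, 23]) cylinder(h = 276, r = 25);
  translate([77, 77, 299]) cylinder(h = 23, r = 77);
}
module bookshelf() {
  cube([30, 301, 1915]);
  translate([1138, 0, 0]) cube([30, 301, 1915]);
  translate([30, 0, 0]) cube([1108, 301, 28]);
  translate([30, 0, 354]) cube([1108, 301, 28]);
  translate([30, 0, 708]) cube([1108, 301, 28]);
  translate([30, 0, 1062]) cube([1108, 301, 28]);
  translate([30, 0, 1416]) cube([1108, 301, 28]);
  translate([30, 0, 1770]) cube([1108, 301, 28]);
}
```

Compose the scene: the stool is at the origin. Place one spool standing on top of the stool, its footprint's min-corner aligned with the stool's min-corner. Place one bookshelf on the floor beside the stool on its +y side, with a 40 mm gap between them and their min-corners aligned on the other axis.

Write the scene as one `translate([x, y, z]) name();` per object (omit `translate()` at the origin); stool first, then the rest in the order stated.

stool();
translate([0, 0, 432]) spool();
translate([0, 389, 0]) bookshelf();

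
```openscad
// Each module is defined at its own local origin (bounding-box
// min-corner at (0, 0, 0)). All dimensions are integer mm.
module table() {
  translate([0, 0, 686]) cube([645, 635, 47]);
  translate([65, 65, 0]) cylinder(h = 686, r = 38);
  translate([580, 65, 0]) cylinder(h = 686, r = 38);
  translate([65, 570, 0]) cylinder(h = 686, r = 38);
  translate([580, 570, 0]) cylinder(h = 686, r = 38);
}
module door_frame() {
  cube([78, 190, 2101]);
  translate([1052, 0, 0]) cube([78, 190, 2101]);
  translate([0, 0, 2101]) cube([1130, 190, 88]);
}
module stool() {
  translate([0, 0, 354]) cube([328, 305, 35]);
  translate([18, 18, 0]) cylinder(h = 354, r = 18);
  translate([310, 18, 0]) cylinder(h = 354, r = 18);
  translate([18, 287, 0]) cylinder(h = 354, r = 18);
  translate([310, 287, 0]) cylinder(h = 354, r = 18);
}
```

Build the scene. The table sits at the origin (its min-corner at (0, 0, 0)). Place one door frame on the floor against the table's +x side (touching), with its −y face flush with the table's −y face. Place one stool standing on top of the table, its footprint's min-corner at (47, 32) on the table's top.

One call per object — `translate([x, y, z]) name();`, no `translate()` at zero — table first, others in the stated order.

table();
translate([645, 0, 0]) door_frame();
translate([47, 32, 733]) stool();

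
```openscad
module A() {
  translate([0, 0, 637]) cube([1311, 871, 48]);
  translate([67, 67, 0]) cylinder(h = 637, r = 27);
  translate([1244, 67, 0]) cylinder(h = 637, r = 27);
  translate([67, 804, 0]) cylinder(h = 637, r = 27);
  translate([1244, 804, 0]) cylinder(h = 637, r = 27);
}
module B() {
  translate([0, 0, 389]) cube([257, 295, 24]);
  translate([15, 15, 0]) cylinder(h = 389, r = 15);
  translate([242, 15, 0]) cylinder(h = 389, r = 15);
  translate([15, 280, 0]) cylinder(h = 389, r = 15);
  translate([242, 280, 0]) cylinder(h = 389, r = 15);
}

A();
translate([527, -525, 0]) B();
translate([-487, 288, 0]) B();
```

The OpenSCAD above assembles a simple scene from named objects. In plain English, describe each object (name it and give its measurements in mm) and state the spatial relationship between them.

A is a rectangular dining table. The top is 1311×871×48 mm with its upper surface at z = 685 mm. It stands on four round legs of 54 mm diameter, each leg's bounding box inset 40 mm from the nearest pair of top edges, running from the floor to the underside of the top.

B is a four-legged stool. The seat is 257×295 mm, 24 mm thick, top at z = 413 mm. It stands on four round legs, each 30 mm in diameter, from z = 0 to the seat underside, each leg's axis is inset half a diameter from the nearest pair of seat edges (so the leg's bounding box is flush with the corner).

Two stools sit around the table at the −y, −x sides.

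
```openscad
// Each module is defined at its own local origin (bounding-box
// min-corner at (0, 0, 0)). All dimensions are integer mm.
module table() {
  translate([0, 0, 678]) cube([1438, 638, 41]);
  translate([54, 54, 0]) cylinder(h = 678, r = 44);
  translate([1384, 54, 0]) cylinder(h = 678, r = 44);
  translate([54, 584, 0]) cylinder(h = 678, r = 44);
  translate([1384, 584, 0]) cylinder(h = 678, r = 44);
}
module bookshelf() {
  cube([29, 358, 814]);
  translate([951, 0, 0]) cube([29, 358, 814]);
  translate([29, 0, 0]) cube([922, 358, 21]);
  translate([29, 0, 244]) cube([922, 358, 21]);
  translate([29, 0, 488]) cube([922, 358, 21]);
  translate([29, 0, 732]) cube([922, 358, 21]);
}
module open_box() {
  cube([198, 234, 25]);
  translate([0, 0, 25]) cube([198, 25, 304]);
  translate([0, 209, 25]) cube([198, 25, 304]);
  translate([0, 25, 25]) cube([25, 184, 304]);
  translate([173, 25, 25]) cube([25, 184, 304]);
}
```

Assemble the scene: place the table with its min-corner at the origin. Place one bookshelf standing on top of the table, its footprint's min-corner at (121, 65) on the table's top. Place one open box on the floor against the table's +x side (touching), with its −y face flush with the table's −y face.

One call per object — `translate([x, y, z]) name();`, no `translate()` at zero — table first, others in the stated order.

table();
translate([121, 65, 719]) bookshelf();
translate([1438, 0, 0]) open_box();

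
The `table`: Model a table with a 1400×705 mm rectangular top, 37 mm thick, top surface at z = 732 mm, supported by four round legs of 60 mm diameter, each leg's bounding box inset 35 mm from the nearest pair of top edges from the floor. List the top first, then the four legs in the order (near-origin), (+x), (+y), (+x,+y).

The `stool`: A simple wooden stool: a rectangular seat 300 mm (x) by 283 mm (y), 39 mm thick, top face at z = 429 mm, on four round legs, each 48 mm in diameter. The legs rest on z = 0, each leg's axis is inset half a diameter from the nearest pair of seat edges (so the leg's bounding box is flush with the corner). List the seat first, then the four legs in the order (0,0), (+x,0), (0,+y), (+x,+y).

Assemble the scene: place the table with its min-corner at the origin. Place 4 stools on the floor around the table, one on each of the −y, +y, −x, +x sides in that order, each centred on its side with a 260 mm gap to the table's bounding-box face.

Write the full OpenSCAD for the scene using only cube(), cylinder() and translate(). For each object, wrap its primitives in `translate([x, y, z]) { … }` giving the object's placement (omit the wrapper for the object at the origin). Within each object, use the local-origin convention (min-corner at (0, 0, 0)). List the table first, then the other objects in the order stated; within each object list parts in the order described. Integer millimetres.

translate([0, 0, 695]) cube([1400, 705, 37]);
translate([65, 65, 0]) cylinder(h = 695, r = 30);
translate([1335, 65, 0]) cylinder(h = 695, r = 30);
translate([65, 640, 0]) cylinder(h = 695, r = 30);
translate([1335, 640, 0]) cylinder(h = 695, r = 30);
translate([550, -543, 0]) {
  translate([0, 0, 390]) cube([300, 283, 39]);
  translate([24, 24, 0]) cylinder(h = 390, r = 24);
  translate([276, 24, 0]) cylinder(h = 390, r = 24);
  translate([24, 259, 0]) cylinder(h = 390, r = 24);
  translate([276, 259, 0]) cylinder(h = 390, r = 24);
}
translate([550, 965, 0]) {
  translate([0, 0, 390]) cube([300, 283, 39]);
  translate([24, 24, 0]) cylinder(h = 390, r = 24);
  translate([276, 24, 0]) cylinder(h = 390, r = 24);
  translate([24, 259, 0]) cylinder(h = 390, r = 24);
  translate([276, 259, 0]) cylinder(h = 390, r = 24);
}
translate([-560, 211, 0]) {
  translate([0, 0, 390]) cube([300, 283, 39]);
  translate([24, 24, 0]) cylinder(h = 390, r = 24);
  translate([276, 24, 0]) cylinder(h = 390, r = 24);
  translate([24, 259, 0]) cylinder(h = 390, r = 24);
  translate([276, 259, 0]) cylinder(h = 390, r = 24);
}
translate([1660, 211, 0]) {
  translate([0, 0, 390]) cube([300, 283, 39]);
  translate([24, 24, 0]) cylinder(h = 390, r = 24);
  translate([276, 24, 0]) cylinder(h = 390, r = 24);
  translate([24, 259, 0]) cylinder(h = 390, r = 24);
  translate([276, 259, 0]) cylinder(h = 390, r = 24);
}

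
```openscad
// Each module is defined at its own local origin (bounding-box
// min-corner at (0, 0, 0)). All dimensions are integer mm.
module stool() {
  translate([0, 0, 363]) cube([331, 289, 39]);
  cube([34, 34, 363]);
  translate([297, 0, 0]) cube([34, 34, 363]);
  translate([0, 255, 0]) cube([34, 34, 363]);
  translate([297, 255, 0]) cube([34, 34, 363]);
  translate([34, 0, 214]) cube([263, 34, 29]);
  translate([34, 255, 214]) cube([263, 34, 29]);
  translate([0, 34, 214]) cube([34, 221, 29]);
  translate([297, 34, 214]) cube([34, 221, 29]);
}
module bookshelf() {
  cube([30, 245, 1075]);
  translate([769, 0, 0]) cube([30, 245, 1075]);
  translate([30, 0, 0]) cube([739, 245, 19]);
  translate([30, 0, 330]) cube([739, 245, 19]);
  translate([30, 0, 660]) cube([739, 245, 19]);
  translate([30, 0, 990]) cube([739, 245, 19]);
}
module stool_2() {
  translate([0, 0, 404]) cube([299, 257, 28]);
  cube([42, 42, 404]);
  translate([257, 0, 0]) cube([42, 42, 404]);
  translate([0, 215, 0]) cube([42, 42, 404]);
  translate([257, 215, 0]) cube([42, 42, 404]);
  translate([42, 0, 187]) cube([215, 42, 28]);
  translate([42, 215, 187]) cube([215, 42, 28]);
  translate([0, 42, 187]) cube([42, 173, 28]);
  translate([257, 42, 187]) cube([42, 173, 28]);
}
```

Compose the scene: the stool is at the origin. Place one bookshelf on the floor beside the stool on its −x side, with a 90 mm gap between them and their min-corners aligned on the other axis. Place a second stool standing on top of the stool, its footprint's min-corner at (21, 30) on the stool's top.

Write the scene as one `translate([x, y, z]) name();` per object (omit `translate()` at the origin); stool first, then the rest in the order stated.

stool();
translate([-889, 0, 0]) bookshelf();
translate([21, 30, 402]) stool_2();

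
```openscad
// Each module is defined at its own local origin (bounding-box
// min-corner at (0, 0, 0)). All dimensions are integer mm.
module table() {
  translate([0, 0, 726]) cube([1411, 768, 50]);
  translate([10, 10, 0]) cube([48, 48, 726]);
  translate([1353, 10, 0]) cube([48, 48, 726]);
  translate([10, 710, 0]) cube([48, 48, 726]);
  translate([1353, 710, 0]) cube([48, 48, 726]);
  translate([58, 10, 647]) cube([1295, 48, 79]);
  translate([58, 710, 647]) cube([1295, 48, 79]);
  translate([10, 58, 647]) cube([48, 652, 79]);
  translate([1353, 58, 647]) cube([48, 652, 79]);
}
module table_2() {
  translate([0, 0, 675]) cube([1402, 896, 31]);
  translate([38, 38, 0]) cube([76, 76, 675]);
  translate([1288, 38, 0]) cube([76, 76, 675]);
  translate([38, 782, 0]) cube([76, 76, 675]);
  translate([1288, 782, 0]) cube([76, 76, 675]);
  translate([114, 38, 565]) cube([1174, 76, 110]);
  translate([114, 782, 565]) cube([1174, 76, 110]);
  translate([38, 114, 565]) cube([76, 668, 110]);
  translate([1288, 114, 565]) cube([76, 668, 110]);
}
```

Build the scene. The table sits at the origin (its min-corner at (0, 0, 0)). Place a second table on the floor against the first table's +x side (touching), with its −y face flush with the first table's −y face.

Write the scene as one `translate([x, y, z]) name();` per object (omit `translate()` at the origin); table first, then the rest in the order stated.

table();
translate([1411, 0, 0]) table_2();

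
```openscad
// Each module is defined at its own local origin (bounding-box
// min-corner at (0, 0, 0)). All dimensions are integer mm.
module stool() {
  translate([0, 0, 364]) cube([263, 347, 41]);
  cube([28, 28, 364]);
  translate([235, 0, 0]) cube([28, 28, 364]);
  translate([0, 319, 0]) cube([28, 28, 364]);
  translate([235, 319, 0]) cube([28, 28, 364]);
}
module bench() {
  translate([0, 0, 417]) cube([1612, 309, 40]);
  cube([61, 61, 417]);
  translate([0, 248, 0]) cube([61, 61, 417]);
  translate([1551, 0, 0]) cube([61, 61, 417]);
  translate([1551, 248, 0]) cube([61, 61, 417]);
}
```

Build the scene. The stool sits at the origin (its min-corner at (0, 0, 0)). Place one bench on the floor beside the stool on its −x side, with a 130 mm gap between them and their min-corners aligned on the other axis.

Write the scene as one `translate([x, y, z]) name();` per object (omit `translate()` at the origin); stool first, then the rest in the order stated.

stool();
translate([-1742, 0, 0]) bench();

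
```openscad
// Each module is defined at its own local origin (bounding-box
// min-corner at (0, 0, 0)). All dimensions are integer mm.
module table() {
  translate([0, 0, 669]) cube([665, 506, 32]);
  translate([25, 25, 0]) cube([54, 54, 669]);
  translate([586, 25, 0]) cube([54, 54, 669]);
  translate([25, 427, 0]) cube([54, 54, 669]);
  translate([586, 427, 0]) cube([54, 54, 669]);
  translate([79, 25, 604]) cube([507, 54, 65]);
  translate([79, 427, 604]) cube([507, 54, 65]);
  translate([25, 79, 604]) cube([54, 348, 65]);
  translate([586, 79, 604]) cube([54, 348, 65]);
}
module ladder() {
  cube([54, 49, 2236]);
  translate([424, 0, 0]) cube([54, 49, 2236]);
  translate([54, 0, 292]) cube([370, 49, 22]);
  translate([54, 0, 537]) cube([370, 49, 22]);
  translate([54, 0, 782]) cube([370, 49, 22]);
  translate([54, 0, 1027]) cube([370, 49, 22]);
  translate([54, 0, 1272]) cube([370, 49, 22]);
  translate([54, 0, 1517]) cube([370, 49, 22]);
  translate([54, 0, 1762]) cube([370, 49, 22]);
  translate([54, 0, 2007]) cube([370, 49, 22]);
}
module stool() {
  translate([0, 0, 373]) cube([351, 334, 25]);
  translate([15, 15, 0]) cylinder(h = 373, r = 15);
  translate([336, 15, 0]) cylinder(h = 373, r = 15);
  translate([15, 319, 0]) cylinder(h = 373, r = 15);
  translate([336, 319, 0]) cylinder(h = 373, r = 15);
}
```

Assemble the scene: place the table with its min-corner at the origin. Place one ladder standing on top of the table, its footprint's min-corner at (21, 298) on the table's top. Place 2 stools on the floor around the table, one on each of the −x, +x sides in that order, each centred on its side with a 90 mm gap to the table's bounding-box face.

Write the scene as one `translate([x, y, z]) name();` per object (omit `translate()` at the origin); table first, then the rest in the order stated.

table();
translate([21, 298, 701]) ladder();
translate([-441, 86, 0]) stool();
translate([755, 86, 0]) stool();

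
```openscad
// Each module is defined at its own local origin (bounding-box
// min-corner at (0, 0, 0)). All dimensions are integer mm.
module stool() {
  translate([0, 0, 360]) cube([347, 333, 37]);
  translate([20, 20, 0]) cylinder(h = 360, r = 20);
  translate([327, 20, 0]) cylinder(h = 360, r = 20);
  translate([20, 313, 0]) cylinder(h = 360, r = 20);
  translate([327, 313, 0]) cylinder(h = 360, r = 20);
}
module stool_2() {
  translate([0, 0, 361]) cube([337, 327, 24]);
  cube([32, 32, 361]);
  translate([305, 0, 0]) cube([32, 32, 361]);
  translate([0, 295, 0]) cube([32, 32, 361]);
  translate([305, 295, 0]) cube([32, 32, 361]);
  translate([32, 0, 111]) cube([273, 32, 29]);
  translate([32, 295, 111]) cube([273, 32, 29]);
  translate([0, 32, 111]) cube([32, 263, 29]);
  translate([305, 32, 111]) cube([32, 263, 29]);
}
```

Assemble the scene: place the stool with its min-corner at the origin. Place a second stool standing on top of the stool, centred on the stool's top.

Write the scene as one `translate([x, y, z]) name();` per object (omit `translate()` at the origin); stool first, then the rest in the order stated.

stool();
translate([5, 3, 397]) stool_2();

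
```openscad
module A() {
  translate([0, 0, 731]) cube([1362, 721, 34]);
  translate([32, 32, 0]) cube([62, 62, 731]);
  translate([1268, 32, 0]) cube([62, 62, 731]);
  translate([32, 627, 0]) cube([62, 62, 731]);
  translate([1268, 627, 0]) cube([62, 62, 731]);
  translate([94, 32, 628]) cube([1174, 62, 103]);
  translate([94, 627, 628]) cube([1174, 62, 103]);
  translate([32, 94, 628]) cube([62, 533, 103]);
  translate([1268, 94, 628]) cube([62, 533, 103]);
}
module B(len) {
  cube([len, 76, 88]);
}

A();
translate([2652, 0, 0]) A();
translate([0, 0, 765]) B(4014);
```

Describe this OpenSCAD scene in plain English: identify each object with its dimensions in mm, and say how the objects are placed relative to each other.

A is a table: top 1362 mm (x) × 721 mm (y), 34 mm thick, upper face at z = 765 mm, on four 62×62 mm square legs, each inset 32 mm from the nearest pair of top edges, running from z = 0 to the bottom of the top. Four apron rails, 62 mm thick and 103 mm tall, run between adjacent legs with their top edges flush with the underside of the top and their outer faces flush with the legs' outer faces.

B is a rectangular beam 4014 mm long (x), 76 mm deep (y), 88 mm thick (z).

The beam spans the tops of two tables placed 1290 mm apart, resting at z = 765 mm.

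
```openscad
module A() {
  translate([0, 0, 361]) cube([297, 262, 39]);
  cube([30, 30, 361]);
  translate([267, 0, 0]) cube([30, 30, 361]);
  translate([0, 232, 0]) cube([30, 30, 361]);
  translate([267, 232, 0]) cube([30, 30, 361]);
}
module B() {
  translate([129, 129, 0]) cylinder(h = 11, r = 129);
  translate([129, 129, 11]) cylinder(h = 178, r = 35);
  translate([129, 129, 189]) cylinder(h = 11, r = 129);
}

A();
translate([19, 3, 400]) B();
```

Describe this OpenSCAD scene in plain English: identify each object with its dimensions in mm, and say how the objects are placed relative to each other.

A is a simple wooden stool: a rectangular seat 297 mm (x) by 262 mm (y), 39 mm thick, top face at z = 400 mm, on four square legs, each 30×30 mm in cross-section. The legs rest on z = 0, each flush with a corner of the seat.

B is a spool: two coaxial disc flanges of radius 129 mm and thickness 11 mm, joined by a core cylinder of radius 35 mm and height 178 mm. The lower flange rests on z = 0 and the three cylinders share a vertical axis.

The spool is on top of the stool.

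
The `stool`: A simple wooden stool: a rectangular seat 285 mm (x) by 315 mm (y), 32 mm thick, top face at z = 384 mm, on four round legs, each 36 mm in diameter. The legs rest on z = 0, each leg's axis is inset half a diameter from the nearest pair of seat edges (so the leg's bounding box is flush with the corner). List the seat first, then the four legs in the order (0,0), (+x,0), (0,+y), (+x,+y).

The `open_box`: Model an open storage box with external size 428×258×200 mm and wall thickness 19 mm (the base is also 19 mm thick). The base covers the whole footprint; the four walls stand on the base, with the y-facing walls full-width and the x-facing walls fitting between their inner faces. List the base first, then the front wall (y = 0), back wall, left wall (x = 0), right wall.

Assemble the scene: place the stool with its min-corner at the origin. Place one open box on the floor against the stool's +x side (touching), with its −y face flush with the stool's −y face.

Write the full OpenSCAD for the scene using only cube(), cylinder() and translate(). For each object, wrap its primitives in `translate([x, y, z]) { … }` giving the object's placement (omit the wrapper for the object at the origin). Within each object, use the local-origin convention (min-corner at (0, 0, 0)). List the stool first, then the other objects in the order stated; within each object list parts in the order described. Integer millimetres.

translate([0, 0, 352]) cube([285, 315, 32]);
translate([18, 18, 0]) cylinder(h = 352, r = 18);
translate([267, 18, 0]) cylinder(h = 352, r = 18);
translate([18, 297, 0]) cylinder(h = 352, r = 18);
translate([267, 297, 0]) cylinder(h = 352, r = 18);
translate([285, 0, 0]) {
  cube([428, 258, 19]);
  translate([0, 0, 19]) cube([428, 19, 181]);
  translate([0, 239, 19]) cube([428, 19, 181]);
  translate([0, 19, 19]) cube([19, 220, 181]);
  translate([409, 19, 19]) cube([19, 220, 181]);
}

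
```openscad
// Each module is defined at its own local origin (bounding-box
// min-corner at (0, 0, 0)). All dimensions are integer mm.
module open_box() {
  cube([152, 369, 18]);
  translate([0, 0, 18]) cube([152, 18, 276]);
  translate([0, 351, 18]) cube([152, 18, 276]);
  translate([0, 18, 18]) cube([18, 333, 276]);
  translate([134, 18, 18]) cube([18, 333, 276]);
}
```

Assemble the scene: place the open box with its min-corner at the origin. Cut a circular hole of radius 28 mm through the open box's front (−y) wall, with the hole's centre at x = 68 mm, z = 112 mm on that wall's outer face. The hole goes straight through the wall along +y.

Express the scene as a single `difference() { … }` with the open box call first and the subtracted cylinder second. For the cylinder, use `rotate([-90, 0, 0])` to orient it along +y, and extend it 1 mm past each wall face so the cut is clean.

difference() {
  open_box();
  translate([68, -1, 112]) rotate([-90, 0, 0]) cylinder(h = 20, r = 28);
}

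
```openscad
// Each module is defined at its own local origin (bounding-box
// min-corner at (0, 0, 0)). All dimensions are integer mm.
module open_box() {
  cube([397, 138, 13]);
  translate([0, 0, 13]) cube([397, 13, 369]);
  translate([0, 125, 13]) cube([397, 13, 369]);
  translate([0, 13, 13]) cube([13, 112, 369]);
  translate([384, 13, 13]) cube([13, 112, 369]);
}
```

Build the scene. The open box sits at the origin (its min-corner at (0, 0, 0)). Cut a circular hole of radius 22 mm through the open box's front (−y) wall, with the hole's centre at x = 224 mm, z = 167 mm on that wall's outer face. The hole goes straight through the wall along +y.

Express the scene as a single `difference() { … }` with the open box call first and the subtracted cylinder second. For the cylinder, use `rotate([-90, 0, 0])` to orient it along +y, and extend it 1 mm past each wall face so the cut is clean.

difference() {
  open_box();
  translate([224, -1, 167]) rotate([-90, 0, 0]) cylinder(h = 15, r = 22);
}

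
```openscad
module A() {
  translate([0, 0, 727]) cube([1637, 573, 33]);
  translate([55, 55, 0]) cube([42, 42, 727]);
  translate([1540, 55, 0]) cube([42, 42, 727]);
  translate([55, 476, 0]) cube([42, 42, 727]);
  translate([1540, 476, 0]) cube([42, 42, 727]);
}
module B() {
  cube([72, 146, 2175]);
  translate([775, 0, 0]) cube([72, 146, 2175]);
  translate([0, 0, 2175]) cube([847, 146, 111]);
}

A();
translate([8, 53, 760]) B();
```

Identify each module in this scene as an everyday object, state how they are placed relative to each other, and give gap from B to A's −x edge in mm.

The door frame's min-x is at 8; the table's min-x is 0; gap = 8 mm.

A is a table. B is a door frame. The door frame is on top of the table. The gap from the door frame to the table's −x edge is 8 mm.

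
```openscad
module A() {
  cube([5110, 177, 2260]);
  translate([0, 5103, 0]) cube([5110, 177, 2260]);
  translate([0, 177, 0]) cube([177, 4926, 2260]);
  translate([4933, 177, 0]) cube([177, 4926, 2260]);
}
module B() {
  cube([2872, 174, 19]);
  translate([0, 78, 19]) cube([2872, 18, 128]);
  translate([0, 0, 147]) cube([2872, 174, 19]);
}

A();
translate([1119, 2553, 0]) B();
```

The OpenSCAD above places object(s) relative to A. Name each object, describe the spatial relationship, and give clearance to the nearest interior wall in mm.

Clearances: x = 942, y = 2376; minimum 942 mm.

A is a house frame. B is an I-beam. The I-beam sits inside the house frame, centred. The clearance to the nearest interior wall is 942 mm.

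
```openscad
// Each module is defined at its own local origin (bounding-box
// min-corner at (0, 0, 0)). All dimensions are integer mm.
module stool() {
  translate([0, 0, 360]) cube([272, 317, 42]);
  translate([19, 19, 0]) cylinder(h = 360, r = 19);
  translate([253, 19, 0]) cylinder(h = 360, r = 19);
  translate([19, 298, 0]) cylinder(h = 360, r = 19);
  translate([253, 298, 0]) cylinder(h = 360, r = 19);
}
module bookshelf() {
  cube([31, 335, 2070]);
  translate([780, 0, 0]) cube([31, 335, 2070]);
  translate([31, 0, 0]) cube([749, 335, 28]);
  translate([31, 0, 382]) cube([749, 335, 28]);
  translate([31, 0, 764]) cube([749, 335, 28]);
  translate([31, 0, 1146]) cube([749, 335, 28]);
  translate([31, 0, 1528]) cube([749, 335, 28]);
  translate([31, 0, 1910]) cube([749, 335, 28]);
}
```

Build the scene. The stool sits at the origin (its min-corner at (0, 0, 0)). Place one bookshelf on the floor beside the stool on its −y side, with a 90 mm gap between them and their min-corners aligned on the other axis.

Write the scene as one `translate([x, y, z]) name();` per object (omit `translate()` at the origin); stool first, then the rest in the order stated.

stool();
translate([0, -425, 0]) bookshelf();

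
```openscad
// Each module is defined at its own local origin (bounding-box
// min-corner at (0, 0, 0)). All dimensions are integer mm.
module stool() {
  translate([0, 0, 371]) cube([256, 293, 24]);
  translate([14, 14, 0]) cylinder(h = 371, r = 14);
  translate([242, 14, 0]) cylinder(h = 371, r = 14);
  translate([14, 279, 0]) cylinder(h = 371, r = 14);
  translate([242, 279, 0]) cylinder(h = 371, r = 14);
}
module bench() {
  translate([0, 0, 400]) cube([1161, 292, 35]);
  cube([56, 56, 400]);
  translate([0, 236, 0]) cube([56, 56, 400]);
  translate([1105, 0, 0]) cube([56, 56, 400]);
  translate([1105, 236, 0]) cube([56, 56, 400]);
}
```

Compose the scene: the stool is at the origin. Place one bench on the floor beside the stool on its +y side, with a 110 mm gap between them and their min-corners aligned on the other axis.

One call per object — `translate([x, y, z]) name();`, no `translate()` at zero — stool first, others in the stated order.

stool();
translate([0, 403, 0]) bench();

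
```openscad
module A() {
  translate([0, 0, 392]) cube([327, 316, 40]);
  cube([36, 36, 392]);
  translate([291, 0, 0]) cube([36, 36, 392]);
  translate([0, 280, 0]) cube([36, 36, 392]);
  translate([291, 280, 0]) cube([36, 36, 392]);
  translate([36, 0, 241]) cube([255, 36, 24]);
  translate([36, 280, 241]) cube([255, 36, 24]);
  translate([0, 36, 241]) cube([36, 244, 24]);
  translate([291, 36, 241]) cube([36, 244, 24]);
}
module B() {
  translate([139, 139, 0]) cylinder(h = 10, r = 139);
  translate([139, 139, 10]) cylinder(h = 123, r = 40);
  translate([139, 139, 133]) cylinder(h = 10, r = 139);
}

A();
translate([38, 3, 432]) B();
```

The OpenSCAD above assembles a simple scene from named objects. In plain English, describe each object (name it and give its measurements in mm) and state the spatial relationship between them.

A is a four-legged stool. The seat is 327×316 mm, 40 mm thick, top at z = 432 mm. It stands on four square legs, each 36×36 mm in cross-section, from z = 0 to the seat underside, each flush with a corner of the seat. Four stretchers, 36 mm wide and 24 mm tall, connect adjacent legs with their undersides at z = 241 mm, each running between the inner faces of the legs it joins and aligned with the legs' outer faces on the other axis.

B is a spool: two coaxial disc flanges of radius 139 mm and thickness 10 mm, joined by a core cylinder of radius 40 mm and height 123 mm. The lower flange rests on z = 0 and the three cylinders share a vertical axis.

The spool is on top of the stool.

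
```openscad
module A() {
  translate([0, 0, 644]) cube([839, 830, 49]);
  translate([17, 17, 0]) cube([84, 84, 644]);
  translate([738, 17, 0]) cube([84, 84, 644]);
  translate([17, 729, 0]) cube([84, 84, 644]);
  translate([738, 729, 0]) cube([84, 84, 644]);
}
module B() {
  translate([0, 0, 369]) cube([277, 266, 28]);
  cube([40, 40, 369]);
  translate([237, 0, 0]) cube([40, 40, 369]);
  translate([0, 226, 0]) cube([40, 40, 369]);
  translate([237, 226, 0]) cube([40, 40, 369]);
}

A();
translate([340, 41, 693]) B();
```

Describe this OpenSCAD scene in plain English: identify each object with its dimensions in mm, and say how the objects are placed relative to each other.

A is a table with a 839×830 mm rectangular top, 49 mm thick, top surface at z = 693 mm, supported by four 84×84 mm square legs, each inset 17 mm from the nearest pair of top edges, running from the floor.

B is a four-legged stool. The seat is 277×266 mm, 28 mm thick, top at z = 397 mm. It stands on four square legs, each 40×40 mm in cross-section, from z = 0 to the seat underside, each flush with a corner of the seat.

The stool is on top of the table.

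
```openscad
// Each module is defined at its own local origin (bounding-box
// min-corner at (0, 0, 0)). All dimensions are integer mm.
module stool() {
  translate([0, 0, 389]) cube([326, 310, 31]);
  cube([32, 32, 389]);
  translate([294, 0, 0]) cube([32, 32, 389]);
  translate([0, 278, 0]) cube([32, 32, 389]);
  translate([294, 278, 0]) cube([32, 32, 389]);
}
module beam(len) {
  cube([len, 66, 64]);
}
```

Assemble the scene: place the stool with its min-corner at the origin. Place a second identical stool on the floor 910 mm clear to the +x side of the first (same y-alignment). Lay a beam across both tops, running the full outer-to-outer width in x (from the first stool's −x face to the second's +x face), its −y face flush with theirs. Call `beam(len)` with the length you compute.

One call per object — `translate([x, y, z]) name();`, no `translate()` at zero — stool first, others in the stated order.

stool();
translate([1236, 0, 0]) stool();
translate([0, 0, 420]) beam(1562);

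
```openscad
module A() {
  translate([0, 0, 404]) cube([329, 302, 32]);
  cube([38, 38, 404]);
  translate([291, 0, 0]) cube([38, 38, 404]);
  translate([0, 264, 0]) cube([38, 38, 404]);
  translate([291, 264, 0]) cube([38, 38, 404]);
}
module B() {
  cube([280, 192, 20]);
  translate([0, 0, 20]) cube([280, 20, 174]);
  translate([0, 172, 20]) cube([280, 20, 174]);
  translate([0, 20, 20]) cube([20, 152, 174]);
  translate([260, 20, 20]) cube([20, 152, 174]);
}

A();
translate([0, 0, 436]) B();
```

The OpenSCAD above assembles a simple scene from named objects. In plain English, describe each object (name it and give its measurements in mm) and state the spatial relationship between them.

A is a four-legged stool. The seat is a 329×302×32 mm slab whose top surface is at z = 436 mm; four square legs, each 38×38 mm in cross-section, run from the floor (z = 0) to the underside of the seat, each flush with a corner of the seat.

B is an open-topped rectangular box: outside dimensions 280×192×194 mm, with a uniform wall and base thickness of 20 mm. The base is a full 280×192 slab on the floor; four walls sit on top of the base. The front and back walls (the −y and +y sides) span the full width; the two side walls fit between them.

The open box is on top of the stool.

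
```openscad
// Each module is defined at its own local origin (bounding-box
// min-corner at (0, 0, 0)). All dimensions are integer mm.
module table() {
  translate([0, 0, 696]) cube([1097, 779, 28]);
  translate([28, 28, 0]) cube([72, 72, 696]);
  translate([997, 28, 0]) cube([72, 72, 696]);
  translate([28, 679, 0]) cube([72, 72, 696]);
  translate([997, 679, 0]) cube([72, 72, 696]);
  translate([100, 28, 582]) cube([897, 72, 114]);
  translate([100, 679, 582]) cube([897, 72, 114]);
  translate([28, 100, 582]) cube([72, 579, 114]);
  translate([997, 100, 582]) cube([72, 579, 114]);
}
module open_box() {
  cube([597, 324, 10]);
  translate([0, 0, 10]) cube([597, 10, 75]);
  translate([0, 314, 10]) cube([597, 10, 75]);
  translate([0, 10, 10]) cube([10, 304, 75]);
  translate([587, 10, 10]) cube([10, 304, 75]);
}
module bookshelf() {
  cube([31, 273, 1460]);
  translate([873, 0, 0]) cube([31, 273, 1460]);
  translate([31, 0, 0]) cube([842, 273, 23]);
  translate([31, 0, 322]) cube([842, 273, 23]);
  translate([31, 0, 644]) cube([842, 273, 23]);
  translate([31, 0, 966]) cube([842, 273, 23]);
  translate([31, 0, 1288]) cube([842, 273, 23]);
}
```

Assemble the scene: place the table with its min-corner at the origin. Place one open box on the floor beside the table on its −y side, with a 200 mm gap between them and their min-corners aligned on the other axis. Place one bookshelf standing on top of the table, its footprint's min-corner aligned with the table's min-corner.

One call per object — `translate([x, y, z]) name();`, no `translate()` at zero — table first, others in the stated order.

table();
translate([0, -524, 0]) open_box();
translate([0, 0, 724]) bookshelf();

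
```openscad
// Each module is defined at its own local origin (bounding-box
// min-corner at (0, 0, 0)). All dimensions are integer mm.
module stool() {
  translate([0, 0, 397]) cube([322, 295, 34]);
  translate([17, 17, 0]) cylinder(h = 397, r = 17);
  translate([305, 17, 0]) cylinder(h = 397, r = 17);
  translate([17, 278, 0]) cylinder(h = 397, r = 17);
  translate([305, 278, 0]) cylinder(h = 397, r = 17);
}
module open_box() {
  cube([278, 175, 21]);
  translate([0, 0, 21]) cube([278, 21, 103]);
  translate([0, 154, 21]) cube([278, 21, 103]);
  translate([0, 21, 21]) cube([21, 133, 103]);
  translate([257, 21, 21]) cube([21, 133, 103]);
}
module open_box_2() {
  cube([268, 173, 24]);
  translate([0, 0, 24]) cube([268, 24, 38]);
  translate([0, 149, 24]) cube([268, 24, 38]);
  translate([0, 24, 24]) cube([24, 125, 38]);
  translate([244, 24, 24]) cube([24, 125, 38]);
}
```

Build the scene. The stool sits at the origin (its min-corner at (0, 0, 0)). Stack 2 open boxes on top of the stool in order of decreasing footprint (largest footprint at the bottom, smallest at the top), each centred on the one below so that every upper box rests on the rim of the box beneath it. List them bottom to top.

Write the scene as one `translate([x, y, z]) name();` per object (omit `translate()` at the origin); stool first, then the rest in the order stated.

stool();
translate([22, 60, 431]) open_box();
translate([27, 61, 555]) open_box_2();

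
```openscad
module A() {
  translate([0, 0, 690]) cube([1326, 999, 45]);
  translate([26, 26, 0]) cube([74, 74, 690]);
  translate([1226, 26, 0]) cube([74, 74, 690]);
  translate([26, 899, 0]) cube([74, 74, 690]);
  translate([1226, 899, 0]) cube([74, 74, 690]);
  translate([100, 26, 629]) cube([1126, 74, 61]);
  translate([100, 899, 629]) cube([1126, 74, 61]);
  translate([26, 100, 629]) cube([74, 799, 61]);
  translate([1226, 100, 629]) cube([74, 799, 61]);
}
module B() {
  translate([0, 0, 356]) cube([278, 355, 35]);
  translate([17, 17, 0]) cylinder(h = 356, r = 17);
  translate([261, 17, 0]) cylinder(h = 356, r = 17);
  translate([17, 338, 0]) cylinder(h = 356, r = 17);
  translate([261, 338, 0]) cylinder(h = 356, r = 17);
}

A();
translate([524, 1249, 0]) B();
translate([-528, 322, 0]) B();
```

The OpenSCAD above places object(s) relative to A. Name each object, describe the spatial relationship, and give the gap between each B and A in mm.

Each stool's nearest face is 250 mm from the table's bounding box.

A is a table. B is a stool. Two stools sit around the table at the +y, −x sides. The gap between each stool and the table is 250 mm.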